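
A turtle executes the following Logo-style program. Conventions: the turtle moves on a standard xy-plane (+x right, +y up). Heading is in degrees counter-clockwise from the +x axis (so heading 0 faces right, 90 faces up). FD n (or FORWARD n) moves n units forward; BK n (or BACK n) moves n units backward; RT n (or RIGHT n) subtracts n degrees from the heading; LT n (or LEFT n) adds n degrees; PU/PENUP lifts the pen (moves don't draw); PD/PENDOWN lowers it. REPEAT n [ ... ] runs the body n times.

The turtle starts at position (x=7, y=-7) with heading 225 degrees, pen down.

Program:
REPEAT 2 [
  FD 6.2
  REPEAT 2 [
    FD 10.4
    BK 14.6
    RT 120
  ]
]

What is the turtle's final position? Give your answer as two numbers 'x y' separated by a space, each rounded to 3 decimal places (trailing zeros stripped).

Executing turtle program step by step:
Start: pos=(7,-7), heading=225, pen down
REPEAT 2 [
  -- iteration 1/2 --
  FD 6.2: (7,-7) -> (2.616,-11.384) [heading=225, draw]
  REPEAT 2 [
    -- iteration 1/2 --
    FD 10.4: (2.616,-11.384) -> (-4.738,-18.738) [heading=225, draw]
    BK 14.6: (-4.738,-18.738) -> (5.586,-8.414) [heading=225, draw]
    RT 120: heading 225 -> 105
    -- iteration 2/2 --
    FD 10.4: (5.586,-8.414) -> (2.894,1.631) [heading=105, draw]
    BK 14.6: (2.894,1.631) -> (6.673,-12.471) [heading=105, draw]
    RT 120: heading 105 -> 345
  ]
  -- iteration 2/2 --
  FD 6.2: (6.673,-12.471) -> (12.662,-14.076) [heading=345, draw]
  REPEAT 2 [
    -- iteration 1/2 --
    FD 10.4: (12.662,-14.076) -> (22.707,-16.767) [heading=345, draw]
    BK 14.6: (22.707,-16.767) -> (8.605,-12.989) [heading=345, draw]
    RT 120: heading 345 -> 225
    -- iteration 2/2 --
    FD 10.4: (8.605,-12.989) -> (1.251,-20.343) [heading=225, draw]
    BK 14.6: (1.251,-20.343) -> (11.575,-10.019) [heading=225, draw]
    RT 120: heading 225 -> 105
  ]
]
Final: pos=(11.575,-10.019), heading=105, 10 segment(s) drawn

Answer: 11.575 -10.019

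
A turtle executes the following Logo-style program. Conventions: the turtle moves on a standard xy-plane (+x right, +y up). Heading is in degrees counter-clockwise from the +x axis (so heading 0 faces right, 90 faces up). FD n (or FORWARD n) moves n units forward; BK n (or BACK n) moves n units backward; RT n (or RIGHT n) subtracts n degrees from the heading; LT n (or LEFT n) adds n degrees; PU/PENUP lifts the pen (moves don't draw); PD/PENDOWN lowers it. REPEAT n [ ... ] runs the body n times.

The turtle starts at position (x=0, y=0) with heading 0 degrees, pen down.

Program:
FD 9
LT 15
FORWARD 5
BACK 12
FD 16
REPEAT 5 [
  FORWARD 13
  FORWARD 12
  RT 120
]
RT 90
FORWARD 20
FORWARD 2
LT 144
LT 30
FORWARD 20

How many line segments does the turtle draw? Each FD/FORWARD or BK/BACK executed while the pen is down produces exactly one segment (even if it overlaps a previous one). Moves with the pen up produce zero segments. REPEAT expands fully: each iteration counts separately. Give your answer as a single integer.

Answer: 17

Derivation:
Executing turtle program step by step:
Start: pos=(0,0), heading=0, pen down
FD 9: (0,0) -> (9,0) [heading=0, draw]
LT 15: heading 0 -> 15
FD 5: (9,0) -> (13.83,1.294) [heading=15, draw]
BK 12: (13.83,1.294) -> (2.239,-1.812) [heading=15, draw]
FD 16: (2.239,-1.812) -> (17.693,2.329) [heading=15, draw]
REPEAT 5 [
  -- iteration 1/5 --
  FD 13: (17.693,2.329) -> (30.25,5.694) [heading=15, draw]
  FD 12: (30.25,5.694) -> (41.841,8.8) [heading=15, draw]
  RT 120: heading 15 -> 255
  -- iteration 2/5 --
  FD 13: (41.841,8.8) -> (38.477,-3.757) [heading=255, draw]
  FD 12: (38.477,-3.757) -> (35.371,-15.348) [heading=255, draw]
  RT 120: heading 255 -> 135
  -- iteration 3/5 --
  FD 13: (35.371,-15.348) -> (26.179,-6.156) [heading=135, draw]
  FD 12: (26.179,-6.156) -> (17.693,2.329) [heading=135, draw]
  RT 120: heading 135 -> 15
  -- iteration 4/5 --
  FD 13: (17.693,2.329) -> (30.25,5.694) [heading=15, draw]
  FD 12: (30.25,5.694) -> (41.841,8.8) [heading=15, draw]
  RT 120: heading 15 -> 255
  -- iteration 5/5 --
  FD 13: (41.841,8.8) -> (38.477,-3.757) [heading=255, draw]
  FD 12: (38.477,-3.757) -> (35.371,-15.348) [heading=255, draw]
  RT 120: heading 255 -> 135
]
RT 90: heading 135 -> 45
FD 20: (35.371,-15.348) -> (49.513,-1.206) [heading=45, draw]
FD 2: (49.513,-1.206) -> (50.927,0.208) [heading=45, draw]
LT 144: heading 45 -> 189
LT 30: heading 189 -> 219
FD 20: (50.927,0.208) -> (35.384,-12.378) [heading=219, draw]
Final: pos=(35.384,-12.378), heading=219, 17 segment(s) drawn
Segments drawn: 17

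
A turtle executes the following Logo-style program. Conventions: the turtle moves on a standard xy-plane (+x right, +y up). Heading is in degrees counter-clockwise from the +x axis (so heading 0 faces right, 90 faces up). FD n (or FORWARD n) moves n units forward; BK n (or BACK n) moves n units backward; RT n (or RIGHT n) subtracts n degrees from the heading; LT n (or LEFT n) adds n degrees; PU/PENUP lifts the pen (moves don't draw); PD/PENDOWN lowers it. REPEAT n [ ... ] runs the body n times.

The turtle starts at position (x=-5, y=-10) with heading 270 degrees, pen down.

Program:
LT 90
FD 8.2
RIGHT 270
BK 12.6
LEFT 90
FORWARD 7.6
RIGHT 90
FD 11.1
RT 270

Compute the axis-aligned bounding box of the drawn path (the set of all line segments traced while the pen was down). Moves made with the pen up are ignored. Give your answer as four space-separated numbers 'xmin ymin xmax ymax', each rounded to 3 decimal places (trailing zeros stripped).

Executing turtle program step by step:
Start: pos=(-5,-10), heading=270, pen down
LT 90: heading 270 -> 0
FD 8.2: (-5,-10) -> (3.2,-10) [heading=0, draw]
RT 270: heading 0 -> 90
BK 12.6: (3.2,-10) -> (3.2,-22.6) [heading=90, draw]
LT 90: heading 90 -> 180
FD 7.6: (3.2,-22.6) -> (-4.4,-22.6) [heading=180, draw]
RT 90: heading 180 -> 90
FD 11.1: (-4.4,-22.6) -> (-4.4,-11.5) [heading=90, draw]
RT 270: heading 90 -> 180
Final: pos=(-4.4,-11.5), heading=180, 4 segment(s) drawn

Segment endpoints: x in {-5, -4.4, -4.4, 3.2, 3.2}, y in {-22.6, -11.5, -10, -10}
xmin=-5, ymin=-22.6, xmax=3.2, ymax=-10

Answer: -5 -22.6 3.2 -10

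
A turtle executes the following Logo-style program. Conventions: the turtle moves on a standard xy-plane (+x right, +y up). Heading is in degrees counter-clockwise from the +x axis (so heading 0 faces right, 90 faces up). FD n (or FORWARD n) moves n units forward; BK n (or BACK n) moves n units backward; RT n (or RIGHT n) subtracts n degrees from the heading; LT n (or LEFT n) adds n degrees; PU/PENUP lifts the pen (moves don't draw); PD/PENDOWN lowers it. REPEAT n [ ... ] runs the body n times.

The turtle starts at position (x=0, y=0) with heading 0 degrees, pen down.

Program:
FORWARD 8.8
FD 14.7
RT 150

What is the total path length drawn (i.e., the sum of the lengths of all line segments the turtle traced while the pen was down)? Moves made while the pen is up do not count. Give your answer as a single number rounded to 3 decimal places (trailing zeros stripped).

Answer: 23.5

Derivation:
Executing turtle program step by step:
Start: pos=(0,0), heading=0, pen down
FD 8.8: (0,0) -> (8.8,0) [heading=0, draw]
FD 14.7: (8.8,0) -> (23.5,0) [heading=0, draw]
RT 150: heading 0 -> 210
Final: pos=(23.5,0), heading=210, 2 segment(s) drawn

Segment lengths:
  seg 1: (0,0) -> (8.8,0), length = 8.8
  seg 2: (8.8,0) -> (23.5,0), length = 14.7
Total = 23.5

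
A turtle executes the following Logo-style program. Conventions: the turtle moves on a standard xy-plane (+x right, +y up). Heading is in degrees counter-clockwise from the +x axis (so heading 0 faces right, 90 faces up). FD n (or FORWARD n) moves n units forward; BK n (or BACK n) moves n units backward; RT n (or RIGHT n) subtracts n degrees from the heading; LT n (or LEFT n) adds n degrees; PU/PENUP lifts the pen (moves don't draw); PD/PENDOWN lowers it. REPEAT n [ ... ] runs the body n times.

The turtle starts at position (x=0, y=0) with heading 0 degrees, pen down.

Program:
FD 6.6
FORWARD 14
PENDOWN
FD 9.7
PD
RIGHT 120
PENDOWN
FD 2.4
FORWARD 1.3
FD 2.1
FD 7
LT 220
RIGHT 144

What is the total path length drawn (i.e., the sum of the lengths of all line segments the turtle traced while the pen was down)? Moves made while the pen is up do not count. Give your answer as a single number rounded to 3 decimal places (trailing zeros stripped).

Executing turtle program step by step:
Start: pos=(0,0), heading=0, pen down
FD 6.6: (0,0) -> (6.6,0) [heading=0, draw]
FD 14: (6.6,0) -> (20.6,0) [heading=0, draw]
PD: pen down
FD 9.7: (20.6,0) -> (30.3,0) [heading=0, draw]
PD: pen down
RT 120: heading 0 -> 240
PD: pen down
FD 2.4: (30.3,0) -> (29.1,-2.078) [heading=240, draw]
FD 1.3: (29.1,-2.078) -> (28.45,-3.204) [heading=240, draw]
FD 2.1: (28.45,-3.204) -> (27.4,-5.023) [heading=240, draw]
FD 7: (27.4,-5.023) -> (23.9,-11.085) [heading=240, draw]
LT 220: heading 240 -> 100
RT 144: heading 100 -> 316
Final: pos=(23.9,-11.085), heading=316, 7 segment(s) drawn

Segment lengths:
  seg 1: (0,0) -> (6.6,0), length = 6.6
  seg 2: (6.6,0) -> (20.6,0), length = 14
  seg 3: (20.6,0) -> (30.3,0), length = 9.7
  seg 4: (30.3,0) -> (29.1,-2.078), length = 2.4
  seg 5: (29.1,-2.078) -> (28.45,-3.204), length = 1.3
  seg 6: (28.45,-3.204) -> (27.4,-5.023), length = 2.1
  seg 7: (27.4,-5.023) -> (23.9,-11.085), length = 7
Total = 43.1

Answer: 43.1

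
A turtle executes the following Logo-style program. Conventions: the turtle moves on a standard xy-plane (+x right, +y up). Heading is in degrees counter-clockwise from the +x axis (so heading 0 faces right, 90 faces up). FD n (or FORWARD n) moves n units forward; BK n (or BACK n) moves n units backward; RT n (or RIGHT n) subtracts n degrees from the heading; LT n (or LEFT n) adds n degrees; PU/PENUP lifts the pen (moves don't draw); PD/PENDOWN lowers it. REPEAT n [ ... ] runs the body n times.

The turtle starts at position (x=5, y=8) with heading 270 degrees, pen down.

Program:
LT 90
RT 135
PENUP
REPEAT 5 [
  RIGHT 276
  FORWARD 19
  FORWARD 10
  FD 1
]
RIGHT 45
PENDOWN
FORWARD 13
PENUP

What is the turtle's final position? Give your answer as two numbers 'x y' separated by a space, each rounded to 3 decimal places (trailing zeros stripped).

Executing turtle program step by step:
Start: pos=(5,8), heading=270, pen down
LT 90: heading 270 -> 0
RT 135: heading 0 -> 225
PU: pen up
REPEAT 5 [
  -- iteration 1/5 --
  RT 276: heading 225 -> 309
  FD 19: (5,8) -> (16.957,-6.766) [heading=309, move]
  FD 10: (16.957,-6.766) -> (23.25,-14.537) [heading=309, move]
  FD 1: (23.25,-14.537) -> (23.88,-15.314) [heading=309, move]
  -- iteration 2/5 --
  RT 276: heading 309 -> 33
  FD 19: (23.88,-15.314) -> (39.814,-4.966) [heading=33, move]
  FD 10: (39.814,-4.966) -> (48.201,0.48) [heading=33, move]
  FD 1: (48.201,0.48) -> (49.04,1.025) [heading=33, move]
  -- iteration 3/5 --
  RT 276: heading 33 -> 117
  FD 19: (49.04,1.025) -> (40.414,17.954) [heading=117, move]
  FD 10: (40.414,17.954) -> (35.874,26.864) [heading=117, move]
  FD 1: (35.874,26.864) -> (35.42,27.755) [heading=117, move]
  -- iteration 4/5 --
  RT 276: heading 117 -> 201
  FD 19: (35.42,27.755) -> (17.682,20.946) [heading=201, move]
  FD 10: (17.682,20.946) -> (8.346,17.362) [heading=201, move]
  FD 1: (8.346,17.362) -> (7.413,17.004) [heading=201, move]
  -- iteration 5/5 --
  RT 276: heading 201 -> 285
  FD 19: (7.413,17.004) -> (12.33,-1.349) [heading=285, move]
  FD 10: (12.33,-1.349) -> (14.918,-11.008) [heading=285, move]
  FD 1: (14.918,-11.008) -> (15.177,-11.974) [heading=285, move]
]
RT 45: heading 285 -> 240
PD: pen down
FD 13: (15.177,-11.974) -> (8.677,-23.232) [heading=240, draw]
PU: pen up
Final: pos=(8.677,-23.232), heading=240, 1 segment(s) drawn

Answer: 8.677 -23.232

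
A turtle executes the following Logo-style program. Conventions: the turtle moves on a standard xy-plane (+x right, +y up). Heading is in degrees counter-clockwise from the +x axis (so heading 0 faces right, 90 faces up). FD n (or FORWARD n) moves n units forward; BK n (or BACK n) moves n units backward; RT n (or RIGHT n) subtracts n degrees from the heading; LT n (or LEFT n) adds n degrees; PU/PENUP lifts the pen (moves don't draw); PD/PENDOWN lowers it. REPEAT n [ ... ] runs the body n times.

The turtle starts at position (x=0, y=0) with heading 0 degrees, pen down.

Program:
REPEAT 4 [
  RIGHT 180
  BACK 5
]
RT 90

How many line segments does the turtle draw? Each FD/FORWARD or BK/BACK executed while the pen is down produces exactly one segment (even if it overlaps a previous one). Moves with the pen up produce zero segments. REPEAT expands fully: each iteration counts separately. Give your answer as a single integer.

Answer: 4

Derivation:
Executing turtle program step by step:
Start: pos=(0,0), heading=0, pen down
REPEAT 4 [
  -- iteration 1/4 --
  RT 180: heading 0 -> 180
  BK 5: (0,0) -> (5,0) [heading=180, draw]
  -- iteration 2/4 --
  RT 180: heading 180 -> 0
  BK 5: (5,0) -> (0,0) [heading=0, draw]
  -- iteration 3/4 --
  RT 180: heading 0 -> 180
  BK 5: (0,0) -> (5,0) [heading=180, draw]
  -- iteration 4/4 --
  RT 180: heading 180 -> 0
  BK 5: (5,0) -> (0,0) [heading=0, draw]
]
RT 90: heading 0 -> 270
Final: pos=(0,0), heading=270, 4 segment(s) drawn
Segments drawn: 4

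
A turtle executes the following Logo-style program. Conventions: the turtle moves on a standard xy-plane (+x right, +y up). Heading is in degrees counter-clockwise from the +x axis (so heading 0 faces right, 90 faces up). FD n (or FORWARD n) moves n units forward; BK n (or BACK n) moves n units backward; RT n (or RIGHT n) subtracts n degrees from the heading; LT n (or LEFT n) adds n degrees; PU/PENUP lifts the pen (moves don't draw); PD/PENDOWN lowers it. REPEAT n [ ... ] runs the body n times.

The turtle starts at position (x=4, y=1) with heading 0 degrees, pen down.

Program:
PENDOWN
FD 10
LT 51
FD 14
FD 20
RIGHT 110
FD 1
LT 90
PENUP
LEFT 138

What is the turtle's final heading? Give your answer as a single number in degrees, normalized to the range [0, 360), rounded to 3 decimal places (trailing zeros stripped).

Executing turtle program step by step:
Start: pos=(4,1), heading=0, pen down
PD: pen down
FD 10: (4,1) -> (14,1) [heading=0, draw]
LT 51: heading 0 -> 51
FD 14: (14,1) -> (22.81,11.88) [heading=51, draw]
FD 20: (22.81,11.88) -> (35.397,27.423) [heading=51, draw]
RT 110: heading 51 -> 301
FD 1: (35.397,27.423) -> (35.912,26.566) [heading=301, draw]
LT 90: heading 301 -> 31
PU: pen up
LT 138: heading 31 -> 169
Final: pos=(35.912,26.566), heading=169, 4 segment(s) drawn

Answer: 169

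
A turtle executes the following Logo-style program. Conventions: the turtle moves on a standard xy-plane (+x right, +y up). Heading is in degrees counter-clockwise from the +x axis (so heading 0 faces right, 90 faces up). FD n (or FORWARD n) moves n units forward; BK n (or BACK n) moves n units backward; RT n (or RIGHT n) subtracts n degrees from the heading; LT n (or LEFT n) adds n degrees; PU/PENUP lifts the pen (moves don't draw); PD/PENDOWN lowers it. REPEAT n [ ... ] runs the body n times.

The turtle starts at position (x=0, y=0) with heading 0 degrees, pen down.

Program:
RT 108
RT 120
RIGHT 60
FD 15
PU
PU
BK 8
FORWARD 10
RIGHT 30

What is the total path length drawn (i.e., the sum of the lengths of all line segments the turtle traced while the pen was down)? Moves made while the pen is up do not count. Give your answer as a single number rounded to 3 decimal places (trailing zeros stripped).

Answer: 15

Derivation:
Executing turtle program step by step:
Start: pos=(0,0), heading=0, pen down
RT 108: heading 0 -> 252
RT 120: heading 252 -> 132
RT 60: heading 132 -> 72
FD 15: (0,0) -> (4.635,14.266) [heading=72, draw]
PU: pen up
PU: pen up
BK 8: (4.635,14.266) -> (2.163,6.657) [heading=72, move]
FD 10: (2.163,6.657) -> (5.253,16.168) [heading=72, move]
RT 30: heading 72 -> 42
Final: pos=(5.253,16.168), heading=42, 1 segment(s) drawn

Segment lengths:
  seg 1: (0,0) -> (4.635,14.266), length = 15
Total = 15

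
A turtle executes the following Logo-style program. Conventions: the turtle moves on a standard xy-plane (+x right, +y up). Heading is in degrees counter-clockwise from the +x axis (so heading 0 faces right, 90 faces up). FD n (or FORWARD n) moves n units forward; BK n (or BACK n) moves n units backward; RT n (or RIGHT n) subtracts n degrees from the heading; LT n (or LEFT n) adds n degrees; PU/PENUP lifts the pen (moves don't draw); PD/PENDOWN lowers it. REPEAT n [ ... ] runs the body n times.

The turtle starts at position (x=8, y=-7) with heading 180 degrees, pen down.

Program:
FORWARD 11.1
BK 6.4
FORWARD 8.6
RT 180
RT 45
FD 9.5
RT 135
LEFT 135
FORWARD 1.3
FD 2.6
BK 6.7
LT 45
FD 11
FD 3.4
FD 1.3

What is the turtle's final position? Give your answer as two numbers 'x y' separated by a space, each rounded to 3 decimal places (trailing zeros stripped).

Answer: 15.138 -11.738

Derivation:
Executing turtle program step by step:
Start: pos=(8,-7), heading=180, pen down
FD 11.1: (8,-7) -> (-3.1,-7) [heading=180, draw]
BK 6.4: (-3.1,-7) -> (3.3,-7) [heading=180, draw]
FD 8.6: (3.3,-7) -> (-5.3,-7) [heading=180, draw]
RT 180: heading 180 -> 0
RT 45: heading 0 -> 315
FD 9.5: (-5.3,-7) -> (1.418,-13.718) [heading=315, draw]
RT 135: heading 315 -> 180
LT 135: heading 180 -> 315
FD 1.3: (1.418,-13.718) -> (2.337,-14.637) [heading=315, draw]
FD 2.6: (2.337,-14.637) -> (4.175,-16.475) [heading=315, draw]
BK 6.7: (4.175,-16.475) -> (-0.562,-11.738) [heading=315, draw]
LT 45: heading 315 -> 0
FD 11: (-0.562,-11.738) -> (10.438,-11.738) [heading=0, draw]
FD 3.4: (10.438,-11.738) -> (13.838,-11.738) [heading=0, draw]
FD 1.3: (13.838,-11.738) -> (15.138,-11.738) [heading=0, draw]
Final: pos=(15.138,-11.738), heading=0, 10 segment(s) drawn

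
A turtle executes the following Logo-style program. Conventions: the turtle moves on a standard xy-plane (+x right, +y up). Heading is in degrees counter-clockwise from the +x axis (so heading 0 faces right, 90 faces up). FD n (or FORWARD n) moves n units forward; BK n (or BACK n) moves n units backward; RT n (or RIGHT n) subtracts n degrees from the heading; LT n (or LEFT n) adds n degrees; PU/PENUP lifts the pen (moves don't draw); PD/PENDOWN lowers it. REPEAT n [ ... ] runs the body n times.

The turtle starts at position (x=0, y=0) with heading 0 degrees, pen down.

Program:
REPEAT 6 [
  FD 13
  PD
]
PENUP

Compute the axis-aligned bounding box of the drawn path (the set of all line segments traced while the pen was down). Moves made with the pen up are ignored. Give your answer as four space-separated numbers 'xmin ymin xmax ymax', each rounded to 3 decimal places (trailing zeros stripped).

Executing turtle program step by step:
Start: pos=(0,0), heading=0, pen down
REPEAT 6 [
  -- iteration 1/6 --
  FD 13: (0,0) -> (13,0) [heading=0, draw]
  PD: pen down
  -- iteration 2/6 --
  FD 13: (13,0) -> (26,0) [heading=0, draw]
  PD: pen down
  -- iteration 3/6 --
  FD 13: (26,0) -> (39,0) [heading=0, draw]
  PD: pen down
  -- iteration 4/6 --
  FD 13: (39,0) -> (52,0) [heading=0, draw]
  PD: pen down
  -- iteration 5/6 --
  FD 13: (52,0) -> (65,0) [heading=0, draw]
  PD: pen down
  -- iteration 6/6 --
  FD 13: (65,0) -> (78,0) [heading=0, draw]
  PD: pen down
]
PU: pen up
Final: pos=(78,0), heading=0, 6 segment(s) drawn

Segment endpoints: x in {0, 13, 26, 39, 52, 65, 78}, y in {0}
xmin=0, ymin=0, xmax=78, ymax=0

Answer: 0 0 78 0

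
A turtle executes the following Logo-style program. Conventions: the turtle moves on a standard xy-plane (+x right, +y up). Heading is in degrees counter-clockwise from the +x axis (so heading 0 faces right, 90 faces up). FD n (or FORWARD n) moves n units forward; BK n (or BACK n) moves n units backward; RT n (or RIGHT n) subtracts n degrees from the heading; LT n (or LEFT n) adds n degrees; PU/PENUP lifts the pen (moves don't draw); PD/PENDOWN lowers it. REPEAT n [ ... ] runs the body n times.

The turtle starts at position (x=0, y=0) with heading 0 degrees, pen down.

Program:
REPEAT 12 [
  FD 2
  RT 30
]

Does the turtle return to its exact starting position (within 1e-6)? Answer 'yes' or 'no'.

Answer: yes

Derivation:
Executing turtle program step by step:
Start: pos=(0,0), heading=0, pen down
REPEAT 12 [
  -- iteration 1/12 --
  FD 2: (0,0) -> (2,0) [heading=0, draw]
  RT 30: heading 0 -> 330
  -- iteration 2/12 --
  FD 2: (2,0) -> (3.732,-1) [heading=330, draw]
  RT 30: heading 330 -> 300
  -- iteration 3/12 --
  FD 2: (3.732,-1) -> (4.732,-2.732) [heading=300, draw]
  RT 30: heading 300 -> 270
  -- iteration 4/12 --
  FD 2: (4.732,-2.732) -> (4.732,-4.732) [heading=270, draw]
  RT 30: heading 270 -> 240
  -- iteration 5/12 --
  FD 2: (4.732,-4.732) -> (3.732,-6.464) [heading=240, draw]
  RT 30: heading 240 -> 210
  -- iteration 6/12 --
  FD 2: (3.732,-6.464) -> (2,-7.464) [heading=210, draw]
  RT 30: heading 210 -> 180
  -- iteration 7/12 --
  FD 2: (2,-7.464) -> (0,-7.464) [heading=180, draw]
  RT 30: heading 180 -> 150
  -- iteration 8/12 --
  FD 2: (0,-7.464) -> (-1.732,-6.464) [heading=150, draw]
  RT 30: heading 150 -> 120
  -- iteration 9/12 --
  FD 2: (-1.732,-6.464) -> (-2.732,-4.732) [heading=120, draw]
  RT 30: heading 120 -> 90
  -- iteration 10/12 --
  FD 2: (-2.732,-4.732) -> (-2.732,-2.732) [heading=90, draw]
  RT 30: heading 90 -> 60
  -- iteration 11/12 --
  FD 2: (-2.732,-2.732) -> (-1.732,-1) [heading=60, draw]
  RT 30: heading 60 -> 30
  -- iteration 12/12 --
  FD 2: (-1.732,-1) -> (0,0) [heading=30, draw]
  RT 30: heading 30 -> 0
]
Final: pos=(0,0), heading=0, 12 segment(s) drawn

Start position: (0, 0)
Final position: (0, 0)
Distance = 0; < 1e-6 -> CLOSED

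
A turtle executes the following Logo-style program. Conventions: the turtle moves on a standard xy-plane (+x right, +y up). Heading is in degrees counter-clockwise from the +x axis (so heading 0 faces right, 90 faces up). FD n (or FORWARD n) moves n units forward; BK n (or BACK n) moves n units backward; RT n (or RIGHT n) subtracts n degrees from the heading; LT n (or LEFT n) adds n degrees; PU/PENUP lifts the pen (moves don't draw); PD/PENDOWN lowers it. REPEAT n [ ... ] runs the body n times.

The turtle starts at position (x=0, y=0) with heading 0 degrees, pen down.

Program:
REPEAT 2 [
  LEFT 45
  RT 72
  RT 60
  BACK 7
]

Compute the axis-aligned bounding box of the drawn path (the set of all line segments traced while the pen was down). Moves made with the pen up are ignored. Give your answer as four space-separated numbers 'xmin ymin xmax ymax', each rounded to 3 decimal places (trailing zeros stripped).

Executing turtle program step by step:
Start: pos=(0,0), heading=0, pen down
REPEAT 2 [
  -- iteration 1/2 --
  LT 45: heading 0 -> 45
  RT 72: heading 45 -> 333
  RT 60: heading 333 -> 273
  BK 7: (0,0) -> (-0.366,6.99) [heading=273, draw]
  -- iteration 2/2 --
  LT 45: heading 273 -> 318
  RT 72: heading 318 -> 246
  RT 60: heading 246 -> 186
  BK 7: (-0.366,6.99) -> (6.595,7.722) [heading=186, draw]
]
Final: pos=(6.595,7.722), heading=186, 2 segment(s) drawn

Segment endpoints: x in {-0.366, 0, 6.595}, y in {0, 6.99, 7.722}
xmin=-0.366, ymin=0, xmax=6.595, ymax=7.722

Answer: -0.366 0 6.595 7.722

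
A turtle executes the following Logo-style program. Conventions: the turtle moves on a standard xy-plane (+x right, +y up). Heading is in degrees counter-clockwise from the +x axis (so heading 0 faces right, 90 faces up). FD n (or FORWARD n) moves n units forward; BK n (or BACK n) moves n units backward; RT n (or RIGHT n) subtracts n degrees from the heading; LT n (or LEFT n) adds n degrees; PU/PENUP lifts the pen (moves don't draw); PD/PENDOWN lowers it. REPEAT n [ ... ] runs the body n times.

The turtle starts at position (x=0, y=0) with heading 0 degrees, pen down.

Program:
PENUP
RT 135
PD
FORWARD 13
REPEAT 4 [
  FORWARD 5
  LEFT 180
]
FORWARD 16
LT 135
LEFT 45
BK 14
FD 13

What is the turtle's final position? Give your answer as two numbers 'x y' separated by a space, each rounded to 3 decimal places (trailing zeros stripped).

Answer: -21.213 -21.213

Derivation:
Executing turtle program step by step:
Start: pos=(0,0), heading=0, pen down
PU: pen up
RT 135: heading 0 -> 225
PD: pen down
FD 13: (0,0) -> (-9.192,-9.192) [heading=225, draw]
REPEAT 4 [
  -- iteration 1/4 --
  FD 5: (-9.192,-9.192) -> (-12.728,-12.728) [heading=225, draw]
  LT 180: heading 225 -> 45
  -- iteration 2/4 --
  FD 5: (-12.728,-12.728) -> (-9.192,-9.192) [heading=45, draw]
  LT 180: heading 45 -> 225
  -- iteration 3/4 --
  FD 5: (-9.192,-9.192) -> (-12.728,-12.728) [heading=225, draw]
  LT 180: heading 225 -> 45
  -- iteration 4/4 --
  FD 5: (-12.728,-12.728) -> (-9.192,-9.192) [heading=45, draw]
  LT 180: heading 45 -> 225
]
FD 16: (-9.192,-9.192) -> (-20.506,-20.506) [heading=225, draw]
LT 135: heading 225 -> 0
LT 45: heading 0 -> 45
BK 14: (-20.506,-20.506) -> (-30.406,-30.406) [heading=45, draw]
FD 13: (-30.406,-30.406) -> (-21.213,-21.213) [heading=45, draw]
Final: pos=(-21.213,-21.213), heading=45, 8 segment(s) drawn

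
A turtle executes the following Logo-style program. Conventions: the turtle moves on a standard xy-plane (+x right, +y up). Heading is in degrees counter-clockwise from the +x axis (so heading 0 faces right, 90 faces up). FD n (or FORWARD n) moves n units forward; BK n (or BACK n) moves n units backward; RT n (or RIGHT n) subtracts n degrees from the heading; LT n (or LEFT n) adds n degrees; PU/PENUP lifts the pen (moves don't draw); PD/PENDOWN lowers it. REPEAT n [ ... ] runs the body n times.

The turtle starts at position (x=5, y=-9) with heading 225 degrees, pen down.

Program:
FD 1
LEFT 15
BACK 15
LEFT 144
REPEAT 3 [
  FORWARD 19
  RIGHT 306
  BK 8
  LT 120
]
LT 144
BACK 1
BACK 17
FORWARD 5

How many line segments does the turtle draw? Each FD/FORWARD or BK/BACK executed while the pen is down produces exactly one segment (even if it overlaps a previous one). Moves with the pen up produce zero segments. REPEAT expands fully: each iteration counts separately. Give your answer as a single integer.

Executing turtle program step by step:
Start: pos=(5,-9), heading=225, pen down
FD 1: (5,-9) -> (4.293,-9.707) [heading=225, draw]
LT 15: heading 225 -> 240
BK 15: (4.293,-9.707) -> (11.793,3.283) [heading=240, draw]
LT 144: heading 240 -> 24
REPEAT 3 [
  -- iteration 1/3 --
  FD 19: (11.793,3.283) -> (29.15,11.011) [heading=24, draw]
  RT 306: heading 24 -> 78
  BK 8: (29.15,11.011) -> (27.487,3.186) [heading=78, draw]
  LT 120: heading 78 -> 198
  -- iteration 2/3 --
  FD 19: (27.487,3.186) -> (9.417,-2.685) [heading=198, draw]
  RT 306: heading 198 -> 252
  BK 8: (9.417,-2.685) -> (11.889,4.923) [heading=252, draw]
  LT 120: heading 252 -> 12
  -- iteration 3/3 --
  FD 19: (11.889,4.923) -> (30.474,8.874) [heading=12, draw]
  RT 306: heading 12 -> 66
  BK 8: (30.474,8.874) -> (27.22,1.565) [heading=66, draw]
  LT 120: heading 66 -> 186
]
LT 144: heading 186 -> 330
BK 1: (27.22,1.565) -> (26.354,2.065) [heading=330, draw]
BK 17: (26.354,2.065) -> (11.631,10.565) [heading=330, draw]
FD 5: (11.631,10.565) -> (15.962,8.065) [heading=330, draw]
Final: pos=(15.962,8.065), heading=330, 11 segment(s) drawn
Segments drawn: 11

Answer: 11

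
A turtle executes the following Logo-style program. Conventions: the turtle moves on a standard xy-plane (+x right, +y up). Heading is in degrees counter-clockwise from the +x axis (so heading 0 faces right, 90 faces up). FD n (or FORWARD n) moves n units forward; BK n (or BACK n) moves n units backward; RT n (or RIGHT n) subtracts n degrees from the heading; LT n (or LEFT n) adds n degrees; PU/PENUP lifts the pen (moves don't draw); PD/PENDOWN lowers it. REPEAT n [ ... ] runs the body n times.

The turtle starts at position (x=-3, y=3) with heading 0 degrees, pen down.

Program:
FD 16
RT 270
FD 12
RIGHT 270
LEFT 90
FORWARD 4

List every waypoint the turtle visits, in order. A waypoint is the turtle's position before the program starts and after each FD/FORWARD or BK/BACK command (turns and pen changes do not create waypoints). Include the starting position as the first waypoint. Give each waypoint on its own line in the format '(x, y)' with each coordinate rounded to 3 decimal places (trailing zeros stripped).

Answer: (-3, 3)
(13, 3)
(13, 15)
(13, 11)

Derivation:
Executing turtle program step by step:
Start: pos=(-3,3), heading=0, pen down
FD 16: (-3,3) -> (13,3) [heading=0, draw]
RT 270: heading 0 -> 90
FD 12: (13,3) -> (13,15) [heading=90, draw]
RT 270: heading 90 -> 180
LT 90: heading 180 -> 270
FD 4: (13,15) -> (13,11) [heading=270, draw]
Final: pos=(13,11), heading=270, 3 segment(s) drawn
Waypoints (4 total):
(-3, 3)
(13, 3)
(13, 15)
(13, 11)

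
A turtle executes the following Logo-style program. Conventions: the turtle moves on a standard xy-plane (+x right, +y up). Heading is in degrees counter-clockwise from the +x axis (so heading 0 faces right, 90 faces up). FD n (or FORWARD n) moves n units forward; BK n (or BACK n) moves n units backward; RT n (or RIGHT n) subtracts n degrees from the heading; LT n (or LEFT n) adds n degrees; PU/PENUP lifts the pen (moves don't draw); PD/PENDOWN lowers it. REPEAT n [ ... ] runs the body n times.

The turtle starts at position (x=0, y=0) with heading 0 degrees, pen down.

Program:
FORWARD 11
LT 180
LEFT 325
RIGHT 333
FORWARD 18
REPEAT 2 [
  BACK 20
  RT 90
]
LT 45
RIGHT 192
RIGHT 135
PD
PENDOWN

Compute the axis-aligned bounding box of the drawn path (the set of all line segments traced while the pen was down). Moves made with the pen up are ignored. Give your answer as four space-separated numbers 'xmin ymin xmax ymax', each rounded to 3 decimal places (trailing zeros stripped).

Executing turtle program step by step:
Start: pos=(0,0), heading=0, pen down
FD 11: (0,0) -> (11,0) [heading=0, draw]
LT 180: heading 0 -> 180
LT 325: heading 180 -> 145
RT 333: heading 145 -> 172
FD 18: (11,0) -> (-6.825,2.505) [heading=172, draw]
REPEAT 2 [
  -- iteration 1/2 --
  BK 20: (-6.825,2.505) -> (12.981,-0.278) [heading=172, draw]
  RT 90: heading 172 -> 82
  -- iteration 2/2 --
  BK 20: (12.981,-0.278) -> (10.197,-20.084) [heading=82, draw]
  RT 90: heading 82 -> 352
]
LT 45: heading 352 -> 37
RT 192: heading 37 -> 205
RT 135: heading 205 -> 70
PD: pen down
PD: pen down
Final: pos=(10.197,-20.084), heading=70, 4 segment(s) drawn

Segment endpoints: x in {-6.825, 0, 10.197, 11, 12.981}, y in {-20.084, -0.278, 0, 2.505}
xmin=-6.825, ymin=-20.084, xmax=12.981, ymax=2.505

Answer: -6.825 -20.084 12.981 2.505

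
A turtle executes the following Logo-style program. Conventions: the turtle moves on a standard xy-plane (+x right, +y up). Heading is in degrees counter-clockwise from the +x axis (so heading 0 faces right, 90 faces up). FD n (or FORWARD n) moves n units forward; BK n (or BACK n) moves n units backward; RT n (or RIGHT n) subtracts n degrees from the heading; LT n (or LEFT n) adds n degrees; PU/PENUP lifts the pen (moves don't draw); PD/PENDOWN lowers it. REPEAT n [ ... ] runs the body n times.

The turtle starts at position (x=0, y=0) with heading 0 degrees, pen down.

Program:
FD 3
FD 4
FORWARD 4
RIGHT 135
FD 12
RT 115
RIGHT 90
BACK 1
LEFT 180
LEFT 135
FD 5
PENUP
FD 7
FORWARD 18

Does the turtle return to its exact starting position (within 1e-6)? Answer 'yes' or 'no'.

Answer: no

Derivation:
Executing turtle program step by step:
Start: pos=(0,0), heading=0, pen down
FD 3: (0,0) -> (3,0) [heading=0, draw]
FD 4: (3,0) -> (7,0) [heading=0, draw]
FD 4: (7,0) -> (11,0) [heading=0, draw]
RT 135: heading 0 -> 225
FD 12: (11,0) -> (2.515,-8.485) [heading=225, draw]
RT 115: heading 225 -> 110
RT 90: heading 110 -> 20
BK 1: (2.515,-8.485) -> (1.575,-8.827) [heading=20, draw]
LT 180: heading 20 -> 200
LT 135: heading 200 -> 335
FD 5: (1.575,-8.827) -> (6.107,-10.94) [heading=335, draw]
PU: pen up
FD 7: (6.107,-10.94) -> (12.451,-13.899) [heading=335, move]
FD 18: (12.451,-13.899) -> (28.764,-21.506) [heading=335, move]
Final: pos=(28.764,-21.506), heading=335, 6 segment(s) drawn

Start position: (0, 0)
Final position: (28.764, -21.506)
Distance = 35.915; >= 1e-6 -> NOT closed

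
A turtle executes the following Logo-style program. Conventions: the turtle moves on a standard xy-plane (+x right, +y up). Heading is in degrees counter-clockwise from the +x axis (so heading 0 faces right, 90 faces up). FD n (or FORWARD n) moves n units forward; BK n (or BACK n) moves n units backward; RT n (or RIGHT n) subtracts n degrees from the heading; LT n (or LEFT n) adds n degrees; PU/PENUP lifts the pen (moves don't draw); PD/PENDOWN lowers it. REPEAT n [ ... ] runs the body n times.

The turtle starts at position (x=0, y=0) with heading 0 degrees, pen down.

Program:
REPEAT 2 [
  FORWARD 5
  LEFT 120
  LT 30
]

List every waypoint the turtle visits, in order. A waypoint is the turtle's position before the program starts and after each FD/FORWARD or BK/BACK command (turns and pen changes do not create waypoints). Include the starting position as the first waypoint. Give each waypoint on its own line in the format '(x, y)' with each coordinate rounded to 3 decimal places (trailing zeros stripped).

Answer: (0, 0)
(5, 0)
(0.67, 2.5)

Derivation:
Executing turtle program step by step:
Start: pos=(0,0), heading=0, pen down
REPEAT 2 [
  -- iteration 1/2 --
  FD 5: (0,0) -> (5,0) [heading=0, draw]
  LT 120: heading 0 -> 120
  LT 30: heading 120 -> 150
  -- iteration 2/2 --
  FD 5: (5,0) -> (0.67,2.5) [heading=150, draw]
  LT 120: heading 150 -> 270
  LT 30: heading 270 -> 300
]
Final: pos=(0.67,2.5), heading=300, 2 segment(s) drawn
Waypoints (3 total):
(0, 0)
(5, 0)
(0.67, 2.5)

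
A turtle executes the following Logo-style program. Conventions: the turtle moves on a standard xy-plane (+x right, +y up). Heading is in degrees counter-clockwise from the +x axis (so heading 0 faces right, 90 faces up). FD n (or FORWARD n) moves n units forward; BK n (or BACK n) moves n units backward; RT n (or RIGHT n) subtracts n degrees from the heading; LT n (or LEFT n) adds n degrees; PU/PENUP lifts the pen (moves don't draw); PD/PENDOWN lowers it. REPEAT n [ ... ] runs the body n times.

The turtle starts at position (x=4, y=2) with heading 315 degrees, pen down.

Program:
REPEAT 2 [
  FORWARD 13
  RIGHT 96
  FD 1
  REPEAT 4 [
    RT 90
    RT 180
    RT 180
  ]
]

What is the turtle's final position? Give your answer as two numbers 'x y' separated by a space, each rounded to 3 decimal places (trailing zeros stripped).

Executing turtle program step by step:
Start: pos=(4,2), heading=315, pen down
REPEAT 2 [
  -- iteration 1/2 --
  FD 13: (4,2) -> (13.192,-7.192) [heading=315, draw]
  RT 96: heading 315 -> 219
  FD 1: (13.192,-7.192) -> (12.415,-7.822) [heading=219, draw]
  REPEAT 4 [
    -- iteration 1/4 --
    RT 90: heading 219 -> 129
    RT 180: heading 129 -> 309
    RT 180: heading 309 -> 129
    -- iteration 2/4 --
    RT 90: heading 129 -> 39
    RT 180: heading 39 -> 219
    RT 180: heading 219 -> 39
    -- iteration 3/4 --
    RT 90: heading 39 -> 309
    RT 180: heading 309 -> 129
    RT 180: heading 129 -> 309
    -- iteration 4/4 --
    RT 90: heading 309 -> 219
    RT 180: heading 219 -> 39
    RT 180: heading 39 -> 219
  ]
  -- iteration 2/2 --
  FD 13: (12.415,-7.822) -> (2.312,-16.003) [heading=219, draw]
  RT 96: heading 219 -> 123
  FD 1: (2.312,-16.003) -> (1.768,-15.164) [heading=123, draw]
  REPEAT 4 [
    -- iteration 1/4 --
    RT 90: heading 123 -> 33
    RT 180: heading 33 -> 213
    RT 180: heading 213 -> 33
    -- iteration 2/4 --
    RT 90: heading 33 -> 303
    RT 180: heading 303 -> 123
    RT 180: heading 123 -> 303
    -- iteration 3/4 --
    RT 90: heading 303 -> 213
    RT 180: heading 213 -> 33
    RT 180: heading 33 -> 213
    -- iteration 4/4 --
    RT 90: heading 213 -> 123
    RT 180: heading 123 -> 303
    RT 180: heading 303 -> 123
  ]
]
Final: pos=(1.768,-15.164), heading=123, 4 segment(s) drawn

Answer: 1.768 -15.164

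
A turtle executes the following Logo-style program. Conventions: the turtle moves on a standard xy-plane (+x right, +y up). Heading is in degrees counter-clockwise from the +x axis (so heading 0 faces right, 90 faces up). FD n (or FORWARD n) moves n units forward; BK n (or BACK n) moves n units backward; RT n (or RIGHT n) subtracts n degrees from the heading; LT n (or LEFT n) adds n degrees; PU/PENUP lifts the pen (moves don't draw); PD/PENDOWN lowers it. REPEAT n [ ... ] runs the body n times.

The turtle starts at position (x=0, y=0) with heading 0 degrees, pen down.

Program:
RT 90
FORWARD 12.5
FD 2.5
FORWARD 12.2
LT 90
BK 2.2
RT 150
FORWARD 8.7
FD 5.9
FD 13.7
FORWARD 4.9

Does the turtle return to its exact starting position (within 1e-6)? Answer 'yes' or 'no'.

Answer: no

Derivation:
Executing turtle program step by step:
Start: pos=(0,0), heading=0, pen down
RT 90: heading 0 -> 270
FD 12.5: (0,0) -> (0,-12.5) [heading=270, draw]
FD 2.5: (0,-12.5) -> (0,-15) [heading=270, draw]
FD 12.2: (0,-15) -> (0,-27.2) [heading=270, draw]
LT 90: heading 270 -> 0
BK 2.2: (0,-27.2) -> (-2.2,-27.2) [heading=0, draw]
RT 150: heading 0 -> 210
FD 8.7: (-2.2,-27.2) -> (-9.734,-31.55) [heading=210, draw]
FD 5.9: (-9.734,-31.55) -> (-14.844,-34.5) [heading=210, draw]
FD 13.7: (-14.844,-34.5) -> (-26.709,-41.35) [heading=210, draw]
FD 4.9: (-26.709,-41.35) -> (-30.952,-43.8) [heading=210, draw]
Final: pos=(-30.952,-43.8), heading=210, 8 segment(s) drawn

Start position: (0, 0)
Final position: (-30.952, -43.8)
Distance = 53.633; >= 1e-6 -> NOT closed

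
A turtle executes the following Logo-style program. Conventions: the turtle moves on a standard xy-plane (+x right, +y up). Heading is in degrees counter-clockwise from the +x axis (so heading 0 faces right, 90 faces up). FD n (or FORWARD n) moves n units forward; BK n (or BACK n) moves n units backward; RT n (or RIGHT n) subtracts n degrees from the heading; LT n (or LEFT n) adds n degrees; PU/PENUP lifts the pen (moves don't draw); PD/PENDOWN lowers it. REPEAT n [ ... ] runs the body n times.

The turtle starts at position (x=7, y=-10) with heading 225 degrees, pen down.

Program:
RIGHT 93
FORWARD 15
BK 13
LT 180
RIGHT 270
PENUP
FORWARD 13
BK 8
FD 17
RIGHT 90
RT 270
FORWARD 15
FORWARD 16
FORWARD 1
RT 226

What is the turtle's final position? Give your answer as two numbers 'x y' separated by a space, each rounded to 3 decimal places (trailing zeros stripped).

Answer: 45.792 27.619

Derivation:
Executing turtle program step by step:
Start: pos=(7,-10), heading=225, pen down
RT 93: heading 225 -> 132
FD 15: (7,-10) -> (-3.037,1.147) [heading=132, draw]
BK 13: (-3.037,1.147) -> (5.662,-8.514) [heading=132, draw]
LT 180: heading 132 -> 312
RT 270: heading 312 -> 42
PU: pen up
FD 13: (5.662,-8.514) -> (15.323,0.185) [heading=42, move]
BK 8: (15.323,0.185) -> (9.377,-5.168) [heading=42, move]
FD 17: (9.377,-5.168) -> (22.011,6.207) [heading=42, move]
RT 90: heading 42 -> 312
RT 270: heading 312 -> 42
FD 15: (22.011,6.207) -> (33.158,16.244) [heading=42, move]
FD 16: (33.158,16.244) -> (45.048,26.95) [heading=42, move]
FD 1: (45.048,26.95) -> (45.792,27.619) [heading=42, move]
RT 226: heading 42 -> 176
Final: pos=(45.792,27.619), heading=176, 2 segment(s) drawn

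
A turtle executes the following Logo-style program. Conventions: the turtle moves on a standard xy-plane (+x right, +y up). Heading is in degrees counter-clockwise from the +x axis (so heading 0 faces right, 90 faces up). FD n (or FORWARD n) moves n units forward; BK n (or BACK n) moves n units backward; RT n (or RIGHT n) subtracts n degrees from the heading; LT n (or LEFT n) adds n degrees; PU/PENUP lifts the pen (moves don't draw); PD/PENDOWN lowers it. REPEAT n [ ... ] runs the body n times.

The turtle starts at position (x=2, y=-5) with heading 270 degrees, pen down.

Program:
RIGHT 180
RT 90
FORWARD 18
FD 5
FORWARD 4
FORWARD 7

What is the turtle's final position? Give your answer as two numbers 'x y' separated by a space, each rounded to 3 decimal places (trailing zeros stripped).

Answer: 36 -5

Derivation:
Executing turtle program step by step:
Start: pos=(2,-5), heading=270, pen down
RT 180: heading 270 -> 90
RT 90: heading 90 -> 0
FD 18: (2,-5) -> (20,-5) [heading=0, draw]
FD 5: (20,-5) -> (25,-5) [heading=0, draw]
FD 4: (25,-5) -> (29,-5) [heading=0, draw]
FD 7: (29,-5) -> (36,-5) [heading=0, draw]
Final: pos=(36,-5), heading=0, 4 segment(s) drawn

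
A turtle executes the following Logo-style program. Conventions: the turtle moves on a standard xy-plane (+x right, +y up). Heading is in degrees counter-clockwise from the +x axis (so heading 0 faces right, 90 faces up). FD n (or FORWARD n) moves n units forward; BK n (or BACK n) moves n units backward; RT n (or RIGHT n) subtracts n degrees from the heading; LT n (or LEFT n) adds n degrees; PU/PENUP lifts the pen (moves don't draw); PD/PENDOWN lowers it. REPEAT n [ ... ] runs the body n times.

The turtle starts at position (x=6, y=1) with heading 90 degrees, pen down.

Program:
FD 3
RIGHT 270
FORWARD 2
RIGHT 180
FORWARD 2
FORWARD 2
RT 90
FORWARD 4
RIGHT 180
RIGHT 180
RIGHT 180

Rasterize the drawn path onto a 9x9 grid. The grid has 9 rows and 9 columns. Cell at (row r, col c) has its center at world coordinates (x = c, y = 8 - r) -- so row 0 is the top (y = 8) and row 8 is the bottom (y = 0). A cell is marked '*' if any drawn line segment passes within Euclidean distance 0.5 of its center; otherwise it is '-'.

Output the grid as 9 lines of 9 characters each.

Answer: ---------
---------
---------
---------
----*****
------*-*
------*-*
------*-*
--------*

Derivation:
Segment 0: (6,1) -> (6,4)
Segment 1: (6,4) -> (4,4)
Segment 2: (4,4) -> (6,4)
Segment 3: (6,4) -> (8,4)
Segment 4: (8,4) -> (8,0)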